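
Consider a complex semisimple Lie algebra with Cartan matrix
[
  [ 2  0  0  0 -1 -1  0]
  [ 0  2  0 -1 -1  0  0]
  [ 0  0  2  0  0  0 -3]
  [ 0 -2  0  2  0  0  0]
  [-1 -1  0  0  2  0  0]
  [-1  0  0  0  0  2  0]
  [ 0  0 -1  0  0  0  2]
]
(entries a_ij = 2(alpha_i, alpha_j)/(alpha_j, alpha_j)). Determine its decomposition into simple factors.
The diagram associated to this matrix has two connected components: the simple roots {alpha_1, alpha_2, alpha_4, alpha_5, alpha_6} form a chain of 5 nodes with a double edge at one end; the terminal node there is the unique long simple root (C_5), and {alpha_3, alpha_7} form two nodes joined by a triple edge (G_2). A semisimple Lie algebra decomposes uniquely as the direct sum of simple ideals, one per connected component of its Dynkin diagram, so g ≅ C_5 ⊕ G_2 (dimension 55 + 14 = 69).

C5 + G2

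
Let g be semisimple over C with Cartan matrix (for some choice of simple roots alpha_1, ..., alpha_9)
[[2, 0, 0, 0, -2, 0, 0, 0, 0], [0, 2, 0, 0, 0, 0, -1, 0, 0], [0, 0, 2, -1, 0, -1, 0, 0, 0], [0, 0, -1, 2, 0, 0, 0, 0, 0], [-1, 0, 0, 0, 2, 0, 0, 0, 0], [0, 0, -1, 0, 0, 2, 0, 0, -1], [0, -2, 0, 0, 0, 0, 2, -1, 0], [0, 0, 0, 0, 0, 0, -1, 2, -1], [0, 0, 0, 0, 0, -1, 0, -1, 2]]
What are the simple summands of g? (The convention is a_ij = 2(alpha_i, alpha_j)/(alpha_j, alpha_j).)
B_2 (so(5)) ⊕ B_7 (so(15))

The diagram associated to this matrix has two connected components: the simple roots {alpha_1, alpha_5} form a chain of 2 nodes with a double edge at one end; the terminal node there is the unique short simple root (B_2), and {alpha_2, alpha_3, alpha_4, alpha_6, alpha_7, alpha_8, alpha_9} form a chain of 7 nodes with a double edge at one end; the terminal node there is the unique short simple root (B_7). A semisimple Lie algebra decomposes uniquely as the direct sum of simple ideals, one per connected component of its Dynkin diagram, so g ≅ B_2 ⊕ B_7 (dimension 10 + 105 = 115).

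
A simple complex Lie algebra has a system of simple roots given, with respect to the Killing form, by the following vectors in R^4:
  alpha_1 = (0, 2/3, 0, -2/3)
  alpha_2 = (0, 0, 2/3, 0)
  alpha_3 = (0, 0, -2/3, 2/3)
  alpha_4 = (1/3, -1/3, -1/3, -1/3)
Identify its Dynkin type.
type F_4

Compute the Cartan integers a_ij = 2(alpha_i, alpha_j)/(alpha_j, alpha_j); the resulting 4x4 Cartan matrix is
[[2, 0, -1, 0], [0, 2, -1, -1], [-1, -2, 2, 0], [0, -1, 0, 2]].
The roots have two lengths (squared-length ratio 2:1); the short ones are alpha_{2,4}. The associated Dynkin diagram is a chain of 4 nodes with a double edge between the middle two (F_4), so the type is F_4.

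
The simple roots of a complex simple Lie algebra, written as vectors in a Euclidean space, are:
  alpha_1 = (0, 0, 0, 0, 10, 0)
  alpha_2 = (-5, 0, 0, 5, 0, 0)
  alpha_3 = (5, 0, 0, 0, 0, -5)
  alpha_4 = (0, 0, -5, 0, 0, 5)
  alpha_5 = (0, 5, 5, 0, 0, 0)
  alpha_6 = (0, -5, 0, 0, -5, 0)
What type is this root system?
Compute the Cartan integers a_ij = 2(alpha_i, alpha_j)/(alpha_j, alpha_j); the resulting 6x6 Cartan matrix is
[[2, 0, 0, 0, 0, -2], [0, 2, -1, 0, 0, 0], [0, -1, 2, -1, 0, 0], [0, 0, -1, 2, -1, 0], [0, 0, 0, -1, 2, -1], [-1, 0, 0, 0, -1, 2]].
The roots have two lengths (squared-length ratio 2:1); the short ones are alpha_{2,3,4,5,6}. The associated Dynkin diagram is a chain of 6 nodes with a double edge at one end; the terminal node there is the unique long simple root (C_6), so the type is C_6 (the algebra sp(12)).

type C_6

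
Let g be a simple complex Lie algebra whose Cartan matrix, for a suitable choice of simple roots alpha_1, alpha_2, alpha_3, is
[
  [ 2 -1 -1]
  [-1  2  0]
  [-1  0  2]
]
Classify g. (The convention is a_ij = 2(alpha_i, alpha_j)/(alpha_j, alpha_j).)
The matrix has rank 3 with 2's on the diagonal. Reading the off-diagonal entries as Dynkin edges (a single edge where a_ij = a_ji = -1; a double or triple edge where a_ij * a_ji = 2 or 3), the diagram is a chain of 3 nodes with single edges (A_3). One simple-root ordering that puts it in standard form is (alpha_3, alpha_1, alpha_2). So the algebra is type A_3, i.e. sl(4).

A3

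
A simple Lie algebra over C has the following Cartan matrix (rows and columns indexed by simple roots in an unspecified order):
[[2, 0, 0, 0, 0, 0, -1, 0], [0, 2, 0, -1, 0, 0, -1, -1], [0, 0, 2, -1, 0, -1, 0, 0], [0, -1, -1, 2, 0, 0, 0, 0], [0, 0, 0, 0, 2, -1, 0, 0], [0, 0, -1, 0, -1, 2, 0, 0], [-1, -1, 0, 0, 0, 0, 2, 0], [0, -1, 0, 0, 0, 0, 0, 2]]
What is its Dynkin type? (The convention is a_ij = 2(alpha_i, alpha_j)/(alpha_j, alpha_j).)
E8

The matrix has rank 8 with 2's on the diagonal. Reading the off-diagonal entries as Dynkin edges (a single edge where a_ij = a_ji = -1; a double or triple edge where a_ij * a_ji = 2 or 3), the diagram is a chain of 7 nodes with one extra node attached to the third node from one end (E_8). One simple-root ordering that puts it in standard form is (alpha_1, alpha_8, alpha_7, alpha_2, alpha_4, alpha_3, alpha_6, alpha_5). So the algebra is type E_8.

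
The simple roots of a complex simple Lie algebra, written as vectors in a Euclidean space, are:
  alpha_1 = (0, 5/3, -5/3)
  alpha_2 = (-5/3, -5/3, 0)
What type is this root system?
A_2

Compute the Cartan integers a_ij = 2(alpha_i, alpha_j)/(alpha_j, alpha_j); the resulting 2x2 Cartan matrix is
[[2, -1], [-1, 2]].
All simple roots have the same length, so the diagram is simply laced. The associated Dynkin diagram is a chain of 2 nodes with single edges (A_2), so the type is A_2 (the algebra sl(3)).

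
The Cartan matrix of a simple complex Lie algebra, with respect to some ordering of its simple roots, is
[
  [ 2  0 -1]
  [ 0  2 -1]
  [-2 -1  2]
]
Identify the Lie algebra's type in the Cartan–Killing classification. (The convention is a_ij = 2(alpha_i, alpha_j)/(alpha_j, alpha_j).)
B_3 (so(7))

The matrix has rank 3 with 2's on the diagonal. Reading the off-diagonal entries as Dynkin edges (a single edge where a_ij = a_ji = -1; a double or triple edge where a_ij * a_ji = 2 or 3), the diagram is a chain of 3 nodes with a double edge at one end; the terminal node there is the unique short simple root (B_3). One simple-root ordering that puts it in standard form is (alpha_2, alpha_3, alpha_1). So the algebra is type B_3, i.e. so(7).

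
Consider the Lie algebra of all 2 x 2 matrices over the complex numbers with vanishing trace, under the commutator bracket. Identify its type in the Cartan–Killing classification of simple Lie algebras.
A_1 (sl(2))

This is sl(2), which has dimension 2^2 - 1 = 3 and rank 2 - 1 = 1 (a Cartan subalgebra is the diagonal traceless matrices). In the classification of classical Lie algebras, the special linear algebra sl(n+1) has type A_n; here n = 1, so the Dynkin diagram is a chain of 1 nodes with single edges (A_1). Hence the type is A_1.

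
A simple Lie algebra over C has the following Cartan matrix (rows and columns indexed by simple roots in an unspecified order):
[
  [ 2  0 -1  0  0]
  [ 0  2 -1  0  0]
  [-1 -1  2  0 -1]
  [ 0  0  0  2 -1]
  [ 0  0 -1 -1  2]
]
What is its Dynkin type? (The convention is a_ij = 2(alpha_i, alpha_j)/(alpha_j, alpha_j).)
The matrix has rank 5 with 2's on the diagonal. Reading the off-diagonal entries as Dynkin edges (a single edge where a_ij = a_ji = -1; a double or triple edge where a_ij * a_ji = 2 or 3), the diagram is a chain of 3 nodes with a fork of two nodes at one end (D_5). One simple-root ordering that puts it in standard form is (alpha_4, alpha_5, alpha_3, alpha_1, alpha_2). So the algebra is type D_5, i.e. so(10).

D_5 (so(10))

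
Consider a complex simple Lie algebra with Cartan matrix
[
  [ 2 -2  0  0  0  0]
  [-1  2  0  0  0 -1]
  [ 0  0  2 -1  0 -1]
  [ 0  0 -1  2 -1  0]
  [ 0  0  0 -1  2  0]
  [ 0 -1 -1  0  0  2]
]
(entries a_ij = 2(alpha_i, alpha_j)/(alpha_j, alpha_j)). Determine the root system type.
The matrix has rank 6 with 2's on the diagonal. Reading the off-diagonal entries as Dynkin edges (a single edge where a_ij = a_ji = -1; a double or triple edge where a_ij * a_ji = 2 or 3), the diagram is a chain of 6 nodes with a double edge at one end; the terminal node there is the unique long simple root (C_6). One simple-root ordering that puts it in standard form is (alpha_5, alpha_4, alpha_3, alpha_6, alpha_2, alpha_1). So the algebra is type C_6, i.e. sp(12).

C6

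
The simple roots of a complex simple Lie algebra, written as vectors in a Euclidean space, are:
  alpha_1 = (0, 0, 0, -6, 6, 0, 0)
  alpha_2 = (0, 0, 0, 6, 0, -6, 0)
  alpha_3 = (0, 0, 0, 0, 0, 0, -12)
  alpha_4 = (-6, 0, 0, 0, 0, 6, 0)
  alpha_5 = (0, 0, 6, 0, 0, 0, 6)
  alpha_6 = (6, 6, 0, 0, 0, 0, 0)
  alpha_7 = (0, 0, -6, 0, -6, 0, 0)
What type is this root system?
Compute the Cartan integers a_ij = 2(alpha_i, alpha_j)/(alpha_j, alpha_j); the resulting 7x7 Cartan matrix is
[[2, -1, 0, 0, 0, 0, -1], [-1, 2, 0, -1, 0, 0, 0], [0, 0, 2, 0, -2, 0, 0], [0, -1, 0, 2, 0, -1, 0], [0, 0, -1, 0, 2, 0, -1], [0, 0, 0, -1, 0, 2, 0], [-1, 0, 0, 0, -1, 0, 2]].
The roots have two lengths (squared-length ratio 2:1); the short ones are alpha_{1,2,4,5,6,7}. The associated Dynkin diagram is a chain of 7 nodes with a double edge at one end; the terminal node there is the unique long simple root (C_7), so the type is C_7 (the algebra sp(14)).

C_7 (sp(14))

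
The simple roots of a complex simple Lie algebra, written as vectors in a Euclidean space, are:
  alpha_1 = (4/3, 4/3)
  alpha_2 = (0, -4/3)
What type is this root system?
type B_2

Compute the Cartan integers a_ij = 2(alpha_i, alpha_j)/(alpha_j, alpha_j); the resulting 2x2 Cartan matrix is
[[2, -2], [-1, 2]].
The roots have two lengths (squared-length ratio 2:1); the short ones are alpha_{2}. The associated Dynkin diagram is a chain of 2 nodes with a double edge at one end; the terminal node there is the unique short simple root (B_2), so the type is B_2 (the algebra so(5)).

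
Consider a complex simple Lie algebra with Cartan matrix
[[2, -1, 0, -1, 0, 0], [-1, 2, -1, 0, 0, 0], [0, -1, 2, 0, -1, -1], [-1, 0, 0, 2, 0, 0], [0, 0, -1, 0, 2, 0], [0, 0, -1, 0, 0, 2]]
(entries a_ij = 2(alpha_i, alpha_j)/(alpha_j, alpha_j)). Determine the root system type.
The matrix has rank 6 with 2's on the diagonal. Reading the off-diagonal entries as Dynkin edges (a single edge where a_ij = a_ji = -1; a double or triple edge where a_ij * a_ji = 2 or 3), the diagram is a chain of 4 nodes with a fork of two nodes at one end (D_6). One simple-root ordering that puts it in standard form is (alpha_4, alpha_1, alpha_2, alpha_3, alpha_5, alpha_6). So the algebra is type D_6, i.e. so(12).

type D_6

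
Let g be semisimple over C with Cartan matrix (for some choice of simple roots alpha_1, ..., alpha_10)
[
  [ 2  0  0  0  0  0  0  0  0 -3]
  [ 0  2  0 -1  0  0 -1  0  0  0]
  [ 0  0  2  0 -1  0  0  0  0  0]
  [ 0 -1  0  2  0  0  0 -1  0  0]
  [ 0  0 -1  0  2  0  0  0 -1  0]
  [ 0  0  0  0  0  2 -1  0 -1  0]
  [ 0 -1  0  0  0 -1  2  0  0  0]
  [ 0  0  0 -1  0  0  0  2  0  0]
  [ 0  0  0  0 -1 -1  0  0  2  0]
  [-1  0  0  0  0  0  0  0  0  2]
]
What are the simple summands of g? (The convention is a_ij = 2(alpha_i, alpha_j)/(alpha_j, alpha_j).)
A8 ⊕ G2

The diagram associated to this matrix has two connected components: the simple roots {alpha_2, alpha_3, alpha_4, alpha_5, alpha_6, alpha_7, alpha_8, alpha_9} form a chain of 8 nodes with single edges (A_8), and {alpha_1, alpha_10} form two nodes joined by a triple edge (G_2). A semisimple Lie algebra decomposes uniquely as the direct sum of simple ideals, one per connected component of its Dynkin diagram, so g ≅ A_8 ⊕ G_2 (dimension 80 + 14 = 94).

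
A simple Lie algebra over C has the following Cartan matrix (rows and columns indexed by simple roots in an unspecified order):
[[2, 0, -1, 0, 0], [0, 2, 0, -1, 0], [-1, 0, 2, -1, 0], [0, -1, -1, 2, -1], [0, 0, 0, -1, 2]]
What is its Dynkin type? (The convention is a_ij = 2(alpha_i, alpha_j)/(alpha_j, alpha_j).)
type D_5

The matrix has rank 5 with 2's on the diagonal. Reading the off-diagonal entries as Dynkin edges (a single edge where a_ij = a_ji = -1; a double or triple edge where a_ij * a_ji = 2 or 3), the diagram is a chain of 3 nodes with a fork of two nodes at one end (D_5). One simple-root ordering that puts it in standard form is (alpha_1, alpha_3, alpha_4, alpha_5, alpha_2). So the algebra is type D_5, i.e. so(10).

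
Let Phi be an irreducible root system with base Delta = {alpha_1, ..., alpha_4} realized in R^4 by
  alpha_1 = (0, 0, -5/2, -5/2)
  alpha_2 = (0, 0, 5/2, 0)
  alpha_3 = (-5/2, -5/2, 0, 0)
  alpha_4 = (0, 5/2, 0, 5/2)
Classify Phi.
B4

Compute the Cartan integers a_ij = 2(alpha_i, alpha_j)/(alpha_j, alpha_j); the resulting 4x4 Cartan matrix is
[[2, -2, 0, -1], [-1, 2, 0, 0], [0, 0, 2, -1], [-1, 0, -1, 2]].
The roots have two lengths (squared-length ratio 2:1); the short ones are alpha_{2}. The associated Dynkin diagram is a chain of 4 nodes with a double edge at one end; the terminal node there is the unique short simple root (B_4), so the type is B_4 (the algebra so(9)).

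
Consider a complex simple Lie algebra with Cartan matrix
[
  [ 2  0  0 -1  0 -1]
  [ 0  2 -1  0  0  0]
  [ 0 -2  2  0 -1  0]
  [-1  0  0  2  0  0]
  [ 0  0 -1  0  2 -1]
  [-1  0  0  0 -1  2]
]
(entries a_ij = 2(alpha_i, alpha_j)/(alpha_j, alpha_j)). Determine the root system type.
B_6 (so(13))

The matrix has rank 6 with 2's on the diagonal. Reading the off-diagonal entries as Dynkin edges (a single edge where a_ij = a_ji = -1; a double or triple edge where a_ij * a_ji = 2 or 3), the diagram is a chain of 6 nodes with a double edge at one end; the terminal node there is the unique short simple root (B_6). One simple-root ordering that puts it in standard form is (alpha_4, alpha_1, alpha_6, alpha_5, alpha_3, alpha_2). So the algebra is type B_6, i.e. so(13).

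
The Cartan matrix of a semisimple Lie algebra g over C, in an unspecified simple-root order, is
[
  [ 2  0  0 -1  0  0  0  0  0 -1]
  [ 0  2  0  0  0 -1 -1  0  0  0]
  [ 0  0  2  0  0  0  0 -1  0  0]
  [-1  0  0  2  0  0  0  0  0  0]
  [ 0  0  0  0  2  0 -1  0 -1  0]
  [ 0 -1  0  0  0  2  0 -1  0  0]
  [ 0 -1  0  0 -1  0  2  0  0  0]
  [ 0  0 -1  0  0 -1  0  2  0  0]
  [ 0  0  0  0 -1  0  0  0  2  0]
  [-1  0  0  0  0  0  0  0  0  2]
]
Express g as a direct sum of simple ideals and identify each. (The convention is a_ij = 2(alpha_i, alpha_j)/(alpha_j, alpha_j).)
The diagram associated to this matrix has two connected components: the simple roots {alpha_1, alpha_4, alpha_10} form a chain of 3 nodes with single edges (A_3), and {alpha_2, alpha_3, alpha_5, alpha_6, alpha_7, alpha_8, alpha_9} form a chain of 7 nodes with single edges (A_7). A semisimple Lie algebra decomposes uniquely as the direct sum of simple ideals, one per connected component of its Dynkin diagram, so g ≅ A_3 ⊕ A_7 (dimension 15 + 63 = 78).

A3 ⊕ A7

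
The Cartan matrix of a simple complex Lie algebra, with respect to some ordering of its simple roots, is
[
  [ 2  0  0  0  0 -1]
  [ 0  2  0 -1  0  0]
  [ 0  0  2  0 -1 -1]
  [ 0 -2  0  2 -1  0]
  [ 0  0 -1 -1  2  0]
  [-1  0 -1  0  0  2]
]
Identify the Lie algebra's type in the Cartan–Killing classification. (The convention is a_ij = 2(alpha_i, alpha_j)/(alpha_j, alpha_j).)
The matrix has rank 6 with 2's on the diagonal. Reading the off-diagonal entries as Dynkin edges (a single edge where a_ij = a_ji = -1; a double or triple edge where a_ij * a_ji = 2 or 3), the diagram is a chain of 6 nodes with a double edge at one end; the terminal node there is the unique short simple root (B_6). One simple-root ordering that puts it in standard form is (alpha_1, alpha_6, alpha_3, alpha_5, alpha_4, alpha_2). So the algebra is type B_6, i.e. so(13).

B_6 (so(13))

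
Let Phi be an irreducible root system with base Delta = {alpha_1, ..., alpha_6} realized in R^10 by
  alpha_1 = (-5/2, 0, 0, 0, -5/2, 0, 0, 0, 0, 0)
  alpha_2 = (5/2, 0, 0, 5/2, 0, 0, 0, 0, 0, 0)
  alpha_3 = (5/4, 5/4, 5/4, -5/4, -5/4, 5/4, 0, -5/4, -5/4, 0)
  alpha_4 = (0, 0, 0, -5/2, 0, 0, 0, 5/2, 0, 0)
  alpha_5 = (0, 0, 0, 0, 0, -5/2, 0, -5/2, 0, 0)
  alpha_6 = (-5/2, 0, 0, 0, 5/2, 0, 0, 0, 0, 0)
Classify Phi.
Compute the Cartan integers a_ij = 2(alpha_i, alpha_j)/(alpha_j, alpha_j); the resulting 6x6 Cartan matrix is
[[2, -1, 0, 0, 0, 0], [-1, 2, 0, -1, 0, -1], [0, 0, 2, 0, 0, -1], [0, -1, 0, 2, -1, 0], [0, 0, 0, -1, 2, 0], [0, -1, -1, 0, 0, 2]].
All simple roots have the same length, so the diagram is simply laced. The associated Dynkin diagram is a chain of 5 nodes with one extra node attached to the third node from one end (E_6), so the type is E_6.

type E_6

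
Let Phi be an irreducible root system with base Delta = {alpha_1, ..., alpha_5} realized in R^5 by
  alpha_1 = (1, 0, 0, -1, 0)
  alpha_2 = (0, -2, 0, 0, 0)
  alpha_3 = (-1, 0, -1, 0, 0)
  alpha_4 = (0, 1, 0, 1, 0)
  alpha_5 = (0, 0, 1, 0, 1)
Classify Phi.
Compute the Cartan integers a_ij = 2(alpha_i, alpha_j)/(alpha_j, alpha_j); the resulting 5x5 Cartan matrix is
[[2, 0, -1, -1, 0], [0, 2, 0, -2, 0], [-1, 0, 2, 0, -1], [-1, -1, 0, 2, 0], [0, 0, -1, 0, 2]].
The roots have two lengths (squared-length ratio 2:1); the short ones are alpha_{1,3,4,5}. The associated Dynkin diagram is a chain of 5 nodes with a double edge at one end; the terminal node there is the unique long simple root (C_5), so the type is C_5 (the algebra sp(10)).

C_5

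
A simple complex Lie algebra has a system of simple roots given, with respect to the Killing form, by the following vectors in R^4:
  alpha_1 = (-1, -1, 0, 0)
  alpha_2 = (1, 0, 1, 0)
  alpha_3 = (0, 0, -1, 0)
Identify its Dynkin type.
type B_3

Compute the Cartan integers a_ij = 2(alpha_i, alpha_j)/(alpha_j, alpha_j); the resulting 3x3 Cartan matrix is
[[2, -1, 0], [-1, 2, -2], [0, -1, 2]].
The roots have two lengths (squared-length ratio 2:1); the short ones are alpha_{3}. The associated Dynkin diagram is a chain of 3 nodes with a double edge at one end; the terminal node there is the unique short simple root (B_3), so the type is B_3 (the algebra so(7)).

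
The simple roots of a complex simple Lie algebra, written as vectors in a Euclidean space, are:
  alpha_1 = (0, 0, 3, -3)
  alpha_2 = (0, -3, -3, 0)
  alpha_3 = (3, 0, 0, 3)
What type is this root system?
A_3

Compute the Cartan integers a_ij = 2(alpha_i, alpha_j)/(alpha_j, alpha_j); the resulting 3x3 Cartan matrix is
[[2, -1, -1], [-1, 2, 0], [-1, 0, 2]].
All simple roots have the same length, so the diagram is simply laced. The associated Dynkin diagram is a chain of 3 nodes with single edges (A_3), so the type is A_3 (the algebra sl(4)).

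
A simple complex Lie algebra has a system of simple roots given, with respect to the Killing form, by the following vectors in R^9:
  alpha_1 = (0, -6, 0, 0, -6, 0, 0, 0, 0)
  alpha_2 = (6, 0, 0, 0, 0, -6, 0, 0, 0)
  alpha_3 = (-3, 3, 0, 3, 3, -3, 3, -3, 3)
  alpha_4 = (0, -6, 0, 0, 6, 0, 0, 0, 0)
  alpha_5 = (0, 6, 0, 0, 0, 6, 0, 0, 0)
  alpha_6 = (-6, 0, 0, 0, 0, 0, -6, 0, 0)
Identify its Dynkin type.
E_6

Compute the Cartan integers a_ij = 2(alpha_i, alpha_j)/(alpha_j, alpha_j); the resulting 6x6 Cartan matrix is
[[2, 0, -1, 0, -1, 0], [0, 2, 0, 0, -1, -1], [-1, 0, 2, 0, 0, 0], [0, 0, 0, 2, -1, 0], [-1, -1, 0, -1, 2, 0], [0, -1, 0, 0, 0, 2]].
All simple roots have the same length, so the diagram is simply laced. The associated Dynkin diagram is a chain of 5 nodes with one extra node attached to the third node from one end (E_6), so the type is E_6.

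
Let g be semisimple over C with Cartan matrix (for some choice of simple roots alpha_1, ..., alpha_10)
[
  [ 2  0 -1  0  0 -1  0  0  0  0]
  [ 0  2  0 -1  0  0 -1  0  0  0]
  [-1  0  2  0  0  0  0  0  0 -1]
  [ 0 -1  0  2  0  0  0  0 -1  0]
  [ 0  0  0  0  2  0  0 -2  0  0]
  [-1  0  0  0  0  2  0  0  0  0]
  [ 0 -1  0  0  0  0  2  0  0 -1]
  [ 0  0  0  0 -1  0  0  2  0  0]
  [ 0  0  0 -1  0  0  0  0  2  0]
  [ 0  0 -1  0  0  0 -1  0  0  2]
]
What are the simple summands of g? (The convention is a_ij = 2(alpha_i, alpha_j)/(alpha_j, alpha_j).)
A8 ⊕ B2

The diagram associated to this matrix has two connected components: the simple roots {alpha_1, alpha_2, alpha_3, alpha_4, alpha_6, alpha_7, alpha_9, alpha_10} form a chain of 8 nodes with single edges (A_8), and {alpha_5, alpha_8} form a chain of 2 nodes with a double edge at one end; the terminal node there is the unique short simple root (B_2). A semisimple Lie algebra decomposes uniquely as the direct sum of simple ideals, one per connected component of its Dynkin diagram, so g ≅ A_8 ⊕ B_2 (dimension 80 + 10 = 90).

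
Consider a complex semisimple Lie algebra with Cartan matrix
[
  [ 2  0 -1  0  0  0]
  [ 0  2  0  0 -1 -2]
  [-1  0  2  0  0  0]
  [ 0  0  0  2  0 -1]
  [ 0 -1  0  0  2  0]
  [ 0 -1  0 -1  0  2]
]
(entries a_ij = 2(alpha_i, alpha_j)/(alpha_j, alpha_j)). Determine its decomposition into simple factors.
A_2 ⊕ F_4

The diagram associated to this matrix has two connected components: the simple roots {alpha_1, alpha_3} form a chain of 2 nodes with single edges (A_2), and {alpha_2, alpha_4, alpha_5, alpha_6} form a chain of 4 nodes with a double edge between the middle two (F_4). A semisimple Lie algebra decomposes uniquely as the direct sum of simple ideals, one per connected component of its Dynkin diagram, so g ≅ A_2 ⊕ F_4 (dimension 8 + 52 = 60).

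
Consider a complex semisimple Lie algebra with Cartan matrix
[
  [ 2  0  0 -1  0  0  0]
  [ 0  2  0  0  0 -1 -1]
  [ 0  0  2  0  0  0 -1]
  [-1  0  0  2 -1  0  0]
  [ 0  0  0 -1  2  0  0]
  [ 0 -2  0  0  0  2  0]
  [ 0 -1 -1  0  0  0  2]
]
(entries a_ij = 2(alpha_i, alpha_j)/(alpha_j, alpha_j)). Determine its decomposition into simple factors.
A_3 + C_4

The diagram associated to this matrix has two connected components: the simple roots {alpha_1, alpha_4, alpha_5} form a chain of 3 nodes with single edges (A_3), and {alpha_2, alpha_3, alpha_6, alpha_7} form a chain of 4 nodes with a double edge at one end; the terminal node there is the unique long simple root (C_4). A semisimple Lie algebra decomposes uniquely as the direct sum of simple ideals, one per connected component of its Dynkin diagram, so g ≅ A_3 ⊕ C_4 (dimension 15 + 36 = 51).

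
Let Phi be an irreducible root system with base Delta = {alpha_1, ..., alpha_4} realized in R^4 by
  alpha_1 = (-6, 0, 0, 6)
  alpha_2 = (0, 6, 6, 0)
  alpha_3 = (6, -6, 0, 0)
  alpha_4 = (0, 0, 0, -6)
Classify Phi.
type B_4

Compute the Cartan integers a_ij = 2(alpha_i, alpha_j)/(alpha_j, alpha_j); the resulting 4x4 Cartan matrix is
[[2, 0, -1, -2], [0, 2, -1, 0], [-1, -1, 2, 0], [-1, 0, 0, 2]].
The roots have two lengths (squared-length ratio 2:1); the short ones are alpha_{4}. The associated Dynkin diagram is a chain of 4 nodes with a double edge at one end; the terminal node there is the unique short simple root (B_4), so the type is B_4 (the algebra so(9)).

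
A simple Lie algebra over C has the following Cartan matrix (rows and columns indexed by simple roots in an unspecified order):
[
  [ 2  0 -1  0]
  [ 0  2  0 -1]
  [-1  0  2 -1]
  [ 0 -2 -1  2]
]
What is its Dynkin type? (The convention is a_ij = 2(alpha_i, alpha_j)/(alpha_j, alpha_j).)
The matrix has rank 4 with 2's on the diagonal. Reading the off-diagonal entries as Dynkin edges (a single edge where a_ij = a_ji = -1; a double or triple edge where a_ij * a_ji = 2 or 3), the diagram is a chain of 4 nodes with a double edge at one end; the terminal node there is the unique short simple root (B_4). One simple-root ordering that puts it in standard form is (alpha_1, alpha_3, alpha_4, alpha_2). So the algebra is type B_4, i.e. so(9).

B_4 (so(9))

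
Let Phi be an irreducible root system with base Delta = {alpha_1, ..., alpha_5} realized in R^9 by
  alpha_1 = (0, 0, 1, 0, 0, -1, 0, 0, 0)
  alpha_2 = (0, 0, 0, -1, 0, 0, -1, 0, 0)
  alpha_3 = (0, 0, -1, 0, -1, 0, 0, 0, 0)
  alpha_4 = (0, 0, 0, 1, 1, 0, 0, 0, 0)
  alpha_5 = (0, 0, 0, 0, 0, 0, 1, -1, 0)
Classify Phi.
Compute the Cartan integers a_ij = 2(alpha_i, alpha_j)/(alpha_j, alpha_j); the resulting 5x5 Cartan matrix is
[[2, 0, -1, 0, 0], [0, 2, 0, -1, -1], [-1, 0, 2, -1, 0], [0, -1, -1, 2, 0], [0, -1, 0, 0, 2]].
All simple roots have the same length, so the diagram is simply laced. The associated Dynkin diagram is a chain of 5 nodes with single edges (A_5), so the type is A_5 (the algebra sl(6)).

A_5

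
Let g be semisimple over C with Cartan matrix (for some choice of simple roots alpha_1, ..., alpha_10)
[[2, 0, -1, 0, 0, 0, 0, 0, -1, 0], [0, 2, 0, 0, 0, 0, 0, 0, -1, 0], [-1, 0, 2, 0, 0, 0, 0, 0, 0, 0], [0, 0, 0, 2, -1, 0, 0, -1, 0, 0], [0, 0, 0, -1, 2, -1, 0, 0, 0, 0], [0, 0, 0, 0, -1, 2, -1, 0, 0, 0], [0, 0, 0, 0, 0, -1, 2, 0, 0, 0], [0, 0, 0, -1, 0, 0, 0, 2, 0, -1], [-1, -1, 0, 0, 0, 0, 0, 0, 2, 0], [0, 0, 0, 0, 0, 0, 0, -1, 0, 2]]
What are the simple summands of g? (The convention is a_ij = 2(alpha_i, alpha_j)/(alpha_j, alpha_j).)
type A_4 + type A_6

The diagram associated to this matrix has two connected components: the simple roots {alpha_1, alpha_2, alpha_3, alpha_9} form a chain of 4 nodes with single edges (A_4), and {alpha_4, alpha_5, alpha_6, alpha_7, alpha_8, alpha_10} form a chain of 6 nodes with single edges (A_6). A semisimple Lie algebra decomposes uniquely as the direct sum of simple ideals, one per connected component of its Dynkin diagram, so g ≅ A_4 ⊕ A_6 (dimension 24 + 48 = 72).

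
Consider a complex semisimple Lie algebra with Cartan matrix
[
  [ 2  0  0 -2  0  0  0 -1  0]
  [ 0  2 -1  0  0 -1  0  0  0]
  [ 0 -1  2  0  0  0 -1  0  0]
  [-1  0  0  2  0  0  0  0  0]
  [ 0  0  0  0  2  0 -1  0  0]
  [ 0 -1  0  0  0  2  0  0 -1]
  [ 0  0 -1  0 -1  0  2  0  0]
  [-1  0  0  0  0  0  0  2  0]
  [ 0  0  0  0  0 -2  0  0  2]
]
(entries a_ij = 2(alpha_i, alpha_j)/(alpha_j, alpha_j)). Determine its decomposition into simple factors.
The diagram associated to this matrix has two connected components: the simple roots {alpha_1, alpha_4, alpha_8} form a chain of 3 nodes with a double edge at one end; the terminal node there is the unique short simple root (B_3), and {alpha_2, alpha_3, alpha_5, alpha_6, alpha_7, alpha_9} form a chain of 6 nodes with a double edge at one end; the terminal node there is the unique long simple root (C_6). A semisimple Lie algebra decomposes uniquely as the direct sum of simple ideals, one per connected component of its Dynkin diagram, so g ≅ B_3 ⊕ C_6 (dimension 21 + 78 = 99).

B_3 (so(7)) ⊕ C_6 (sp(12))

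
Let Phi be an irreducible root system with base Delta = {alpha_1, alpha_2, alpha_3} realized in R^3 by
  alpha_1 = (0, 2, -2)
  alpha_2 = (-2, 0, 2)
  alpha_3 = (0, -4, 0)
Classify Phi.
type C_3

Compute the Cartan integers a_ij = 2(alpha_i, alpha_j)/(alpha_j, alpha_j); the resulting 3x3 Cartan matrix is
[[2, -1, -1], [-1, 2, 0], [-2, 0, 2]].
The roots have two lengths (squared-length ratio 2:1); the short ones are alpha_{1,2}. The associated Dynkin diagram is a chain of 3 nodes with a double edge at one end; the terminal node there is the unique long simple root (C_3), so the type is C_3 (the algebra sp(6)).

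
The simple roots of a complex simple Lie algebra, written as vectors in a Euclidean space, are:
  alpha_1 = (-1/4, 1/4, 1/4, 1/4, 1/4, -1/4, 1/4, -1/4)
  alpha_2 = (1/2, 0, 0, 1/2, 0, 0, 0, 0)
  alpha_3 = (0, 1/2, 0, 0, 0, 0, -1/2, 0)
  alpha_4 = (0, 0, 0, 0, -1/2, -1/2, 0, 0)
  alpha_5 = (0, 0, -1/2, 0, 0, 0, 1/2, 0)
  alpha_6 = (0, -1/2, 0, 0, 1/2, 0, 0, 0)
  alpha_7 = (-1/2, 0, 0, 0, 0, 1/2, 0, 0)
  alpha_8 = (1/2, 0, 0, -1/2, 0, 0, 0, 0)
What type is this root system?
E8

Compute the Cartan integers a_ij = 2(alpha_i, alpha_j)/(alpha_j, alpha_j); the resulting 8x8 Cartan matrix is
[[2, 0, 0, 0, 0, 0, 0, -1], [0, 2, 0, 0, 0, 0, -1, 0], [0, 0, 2, 0, -1, -1, 0, 0], [0, 0, 0, 2, 0, -1, -1, 0], [0, 0, -1, 0, 2, 0, 0, 0], [0, 0, -1, -1, 0, 2, 0, 0], [0, -1, 0, -1, 0, 0, 2, -1], [-1, 0, 0, 0, 0, 0, -1, 2]].
All simple roots have the same length, so the diagram is simply laced. The associated Dynkin diagram is a chain of 7 nodes with one extra node attached to the third node from one end (E_8), so the type is E_8.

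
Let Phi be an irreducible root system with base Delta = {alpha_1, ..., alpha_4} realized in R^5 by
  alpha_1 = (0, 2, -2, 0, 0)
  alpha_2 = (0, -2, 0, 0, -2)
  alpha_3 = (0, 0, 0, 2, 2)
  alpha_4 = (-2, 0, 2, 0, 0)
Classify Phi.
A4

Compute the Cartan integers a_ij = 2(alpha_i, alpha_j)/(alpha_j, alpha_j); the resulting 4x4 Cartan matrix is
[[2, -1, 0, -1], [-1, 2, -1, 0], [0, -1, 2, 0], [-1, 0, 0, 2]].
All simple roots have the same length, so the diagram is simply laced. The associated Dynkin diagram is a chain of 4 nodes with single edges (A_4), so the type is A_4 (the algebra sl(5)).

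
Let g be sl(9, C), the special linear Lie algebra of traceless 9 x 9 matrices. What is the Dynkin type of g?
This is sl(9), which has dimension 9^2 - 1 = 80 and rank 9 - 1 = 8 (a Cartan subalgebra is the diagonal traceless matrices). In the classification of classical Lie algebras, the special linear algebra sl(n+1) has type A_n; here n = 8, so the Dynkin diagram is a chain of 8 nodes with single edges (A_8). Hence the type is A_8.

A8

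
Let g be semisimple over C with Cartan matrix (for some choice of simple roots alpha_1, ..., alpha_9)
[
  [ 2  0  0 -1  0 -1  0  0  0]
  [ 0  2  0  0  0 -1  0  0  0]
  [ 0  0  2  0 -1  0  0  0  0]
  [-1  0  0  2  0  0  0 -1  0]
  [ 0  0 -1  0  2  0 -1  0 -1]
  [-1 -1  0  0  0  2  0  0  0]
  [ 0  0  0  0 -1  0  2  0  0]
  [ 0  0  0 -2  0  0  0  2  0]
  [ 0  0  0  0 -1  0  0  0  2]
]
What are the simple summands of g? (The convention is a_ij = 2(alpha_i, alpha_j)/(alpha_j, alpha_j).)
The diagram associated to this matrix has two connected components: the simple roots {alpha_1, alpha_2, alpha_4, alpha_6, alpha_8} form a chain of 5 nodes with a double edge at one end; the terminal node there is the unique long simple root (C_5), and {alpha_3, alpha_5, alpha_7, alpha_9} form a chain of 2 nodes with a fork of two nodes at one end (D_4). A semisimple Lie algebra decomposes uniquely as the direct sum of simple ideals, one per connected component of its Dynkin diagram, so g ≅ C_5 ⊕ D_4 (dimension 55 + 28 = 83).

type C_5 ⊕ type D_4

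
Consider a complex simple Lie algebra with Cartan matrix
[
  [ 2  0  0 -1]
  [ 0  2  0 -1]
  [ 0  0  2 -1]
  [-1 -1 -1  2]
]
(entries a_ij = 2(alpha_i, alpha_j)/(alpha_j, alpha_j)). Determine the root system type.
D_4

The matrix has rank 4 with 2's on the diagonal. Reading the off-diagonal entries as Dynkin edges (a single edge where a_ij = a_ji = -1; a double or triple edge where a_ij * a_ji = 2 or 3), the diagram is a chain of 2 nodes with a fork of two nodes at one end (D_4). One simple-root ordering that puts it in standard form is (alpha_2, alpha_4, alpha_1, alpha_3). So the algebra is type D_4, i.e. so(8).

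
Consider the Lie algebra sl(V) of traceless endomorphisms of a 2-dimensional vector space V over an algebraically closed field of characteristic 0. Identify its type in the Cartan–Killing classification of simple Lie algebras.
This is sl(2), which has dimension 2^2 - 1 = 3 and rank 2 - 1 = 1 (a Cartan subalgebra is the diagonal traceless matrices). In the classification of classical Lie algebras, the special linear algebra sl(n+1) has type A_n; here n = 1, so the Dynkin diagram is a chain of 1 nodes with single edges (A_1). Hence the type is A_1.

A1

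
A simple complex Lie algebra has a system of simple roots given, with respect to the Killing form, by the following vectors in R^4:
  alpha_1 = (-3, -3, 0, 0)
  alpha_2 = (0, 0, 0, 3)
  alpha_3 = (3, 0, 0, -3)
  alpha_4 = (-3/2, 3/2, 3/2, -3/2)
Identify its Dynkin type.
F_4

Compute the Cartan integers a_ij = 2(alpha_i, alpha_j)/(alpha_j, alpha_j); the resulting 4x4 Cartan matrix is
[[2, 0, -1, 0], [0, 2, -1, -1], [-1, -2, 2, 0], [0, -1, 0, 2]].
The roots have two lengths (squared-length ratio 2:1); the short ones are alpha_{2,4}. The associated Dynkin diagram is a chain of 4 nodes with a double edge between the middle two (F_4), so the type is F_4.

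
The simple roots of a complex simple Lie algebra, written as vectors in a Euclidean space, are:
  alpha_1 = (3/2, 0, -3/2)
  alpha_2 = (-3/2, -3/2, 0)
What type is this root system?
type A_2

Compute the Cartan integers a_ij = 2(alpha_i, alpha_j)/(alpha_j, alpha_j); the resulting 2x2 Cartan matrix is
[[2, -1], [-1, 2]].
All simple roots have the same length, so the diagram is simply laced. The associated Dynkin diagram is a chain of 2 nodes with single edges (A_2), so the type is A_2 (the algebra sl(3)).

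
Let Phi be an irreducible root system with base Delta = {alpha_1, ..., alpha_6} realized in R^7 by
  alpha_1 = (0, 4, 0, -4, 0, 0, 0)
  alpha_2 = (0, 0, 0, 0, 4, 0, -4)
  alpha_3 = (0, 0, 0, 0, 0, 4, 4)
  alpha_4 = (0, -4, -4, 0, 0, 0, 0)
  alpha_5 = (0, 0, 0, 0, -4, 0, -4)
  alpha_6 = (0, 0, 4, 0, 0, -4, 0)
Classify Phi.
D_6

Compute the Cartan integers a_ij = 2(alpha_i, alpha_j)/(alpha_j, alpha_j); the resulting 6x6 Cartan matrix is
[[2, 0, 0, -1, 0, 0], [0, 2, -1, 0, 0, 0], [0, -1, 2, 0, -1, -1], [-1, 0, 0, 2, 0, -1], [0, 0, -1, 0, 2, 0], [0, 0, -1, -1, 0, 2]].
All simple roots have the same length, so the diagram is simply laced. The associated Dynkin diagram is a chain of 4 nodes with a fork of two nodes at one end (D_6), so the type is D_6 (the algebra so(12)).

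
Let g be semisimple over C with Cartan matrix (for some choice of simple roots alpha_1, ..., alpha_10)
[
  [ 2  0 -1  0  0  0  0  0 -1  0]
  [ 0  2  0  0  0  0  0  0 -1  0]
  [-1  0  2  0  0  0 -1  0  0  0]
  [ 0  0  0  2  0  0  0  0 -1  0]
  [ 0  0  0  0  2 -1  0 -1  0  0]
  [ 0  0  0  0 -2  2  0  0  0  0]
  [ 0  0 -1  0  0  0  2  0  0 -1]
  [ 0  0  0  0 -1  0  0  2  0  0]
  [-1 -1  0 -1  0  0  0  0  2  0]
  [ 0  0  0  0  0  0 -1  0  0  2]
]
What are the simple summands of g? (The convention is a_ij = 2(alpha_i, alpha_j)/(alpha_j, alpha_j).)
The diagram associated to this matrix has two connected components: the simple roots {alpha_5, alpha_6, alpha_8} form a chain of 3 nodes with a double edge at one end; the terminal node there is the unique long simple root (C_3), and {alpha_1, alpha_2, alpha_3, alpha_4, alpha_7, alpha_9, alpha_10} form a chain of 5 nodes with a fork of two nodes at one end (D_7). A semisimple Lie algebra decomposes uniquely as the direct sum of simple ideals, one per connected component of its Dynkin diagram, so g ≅ C_3 ⊕ D_7 (dimension 21 + 91 = 112).

C_3 + D_7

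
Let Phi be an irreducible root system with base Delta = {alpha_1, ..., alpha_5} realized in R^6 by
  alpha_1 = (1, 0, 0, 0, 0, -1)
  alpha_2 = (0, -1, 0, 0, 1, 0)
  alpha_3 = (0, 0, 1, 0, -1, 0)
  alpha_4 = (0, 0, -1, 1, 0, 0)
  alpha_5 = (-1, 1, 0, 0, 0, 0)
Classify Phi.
A_5 (sl(6))

Compute the Cartan integers a_ij = 2(alpha_i, alpha_j)/(alpha_j, alpha_j); the resulting 5x5 Cartan matrix is
[[2, 0, 0, 0, -1], [0, 2, -1, 0, -1], [0, -1, 2, -1, 0], [0, 0, -1, 2, 0], [-1, -1, 0, 0, 2]].
All simple roots have the same length, so the diagram is simply laced. The associated Dynkin diagram is a chain of 5 nodes with single edges (A_5), so the type is A_5 (the algebra sl(6)).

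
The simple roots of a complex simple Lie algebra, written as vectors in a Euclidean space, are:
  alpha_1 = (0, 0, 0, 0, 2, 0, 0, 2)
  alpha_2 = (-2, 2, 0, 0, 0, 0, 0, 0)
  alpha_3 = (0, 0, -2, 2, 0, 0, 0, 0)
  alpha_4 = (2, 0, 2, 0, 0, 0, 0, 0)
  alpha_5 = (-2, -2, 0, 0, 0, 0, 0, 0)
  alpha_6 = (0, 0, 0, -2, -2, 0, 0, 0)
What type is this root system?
Compute the Cartan integers a_ij = 2(alpha_i, alpha_j)/(alpha_j, alpha_j); the resulting 6x6 Cartan matrix is
[[2, 0, 0, 0, 0, -1], [0, 2, 0, -1, 0, 0], [0, 0, 2, -1, 0, -1], [0, -1, -1, 2, -1, 0], [0, 0, 0, -1, 2, 0], [-1, 0, -1, 0, 0, 2]].
All simple roots have the same length, so the diagram is simply laced. The associated Dynkin diagram is a chain of 4 nodes with a fork of two nodes at one end (D_6), so the type is D_6 (the algebra so(12)).

D6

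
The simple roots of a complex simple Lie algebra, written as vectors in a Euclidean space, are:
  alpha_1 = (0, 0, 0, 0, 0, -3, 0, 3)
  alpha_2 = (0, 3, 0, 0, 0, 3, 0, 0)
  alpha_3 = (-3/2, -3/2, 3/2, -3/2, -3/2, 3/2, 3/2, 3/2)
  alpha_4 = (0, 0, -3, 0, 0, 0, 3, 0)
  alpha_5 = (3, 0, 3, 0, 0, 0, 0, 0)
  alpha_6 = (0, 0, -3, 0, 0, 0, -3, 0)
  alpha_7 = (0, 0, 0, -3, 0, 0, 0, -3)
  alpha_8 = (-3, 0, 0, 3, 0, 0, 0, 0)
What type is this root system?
Compute the Cartan integers a_ij = 2(alpha_i, alpha_j)/(alpha_j, alpha_j); the resulting 8x8 Cartan matrix is
[[2, -1, 0, 0, 0, 0, -1, 0], [-1, 2, 0, 0, 0, 0, 0, 0], [0, 0, 2, 0, 0, -1, 0, 0], [0, 0, 0, 2, -1, 0, 0, 0], [0, 0, 0, -1, 2, -1, 0, -1], [0, 0, -1, 0, -1, 2, 0, 0], [-1, 0, 0, 0, 0, 0, 2, -1], [0, 0, 0, 0, -1, 0, -1, 2]].
All simple roots have the same length, so the diagram is simply laced. The associated Dynkin diagram is a chain of 7 nodes with one extra node attached to the third node from one end (E_8), so the type is E_8.

E_8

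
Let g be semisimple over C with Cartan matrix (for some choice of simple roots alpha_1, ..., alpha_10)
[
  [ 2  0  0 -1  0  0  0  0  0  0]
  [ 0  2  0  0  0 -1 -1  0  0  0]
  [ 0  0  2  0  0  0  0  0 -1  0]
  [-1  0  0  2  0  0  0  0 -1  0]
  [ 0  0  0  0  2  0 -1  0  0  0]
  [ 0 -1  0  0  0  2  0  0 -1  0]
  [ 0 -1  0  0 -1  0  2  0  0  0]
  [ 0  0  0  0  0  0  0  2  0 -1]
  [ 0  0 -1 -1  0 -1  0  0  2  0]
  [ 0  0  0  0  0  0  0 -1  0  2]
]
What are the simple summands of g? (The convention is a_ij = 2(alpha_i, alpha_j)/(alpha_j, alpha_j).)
A2 ⊕ E8

The diagram associated to this matrix has two connected components: the simple roots {alpha_8, alpha_10} form a chain of 2 nodes with single edges (A_2), and {alpha_1, alpha_2, alpha_3, alpha_4, alpha_5, alpha_6, alpha_7, alpha_9} form a chain of 7 nodes with one extra node attached to the third node from one end (E_8). A semisimple Lie algebra decomposes uniquely as the direct sum of simple ideals, one per connected component of its Dynkin diagram, so g ≅ A_2 ⊕ E_8 (dimension 8 + 248 = 256).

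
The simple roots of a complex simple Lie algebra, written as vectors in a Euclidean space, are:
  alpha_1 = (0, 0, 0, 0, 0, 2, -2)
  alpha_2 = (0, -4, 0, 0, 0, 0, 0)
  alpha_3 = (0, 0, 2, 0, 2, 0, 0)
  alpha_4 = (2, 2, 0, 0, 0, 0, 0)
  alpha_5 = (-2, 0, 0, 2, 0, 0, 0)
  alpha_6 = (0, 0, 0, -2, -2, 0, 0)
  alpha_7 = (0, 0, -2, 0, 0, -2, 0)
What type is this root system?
C7

Compute the Cartan integers a_ij = 2(alpha_i, alpha_j)/(alpha_j, alpha_j); the resulting 7x7 Cartan matrix is
[[2, 0, 0, 0, 0, 0, -1], [0, 2, 0, -2, 0, 0, 0], [0, 0, 2, 0, 0, -1, -1], [0, -1, 0, 2, -1, 0, 0], [0, 0, 0, -1, 2, -1, 0], [0, 0, -1, 0, -1, 2, 0], [-1, 0, -1, 0, 0, 0, 2]].
The roots have two lengths (squared-length ratio 2:1); the short ones are alpha_{1,3,4,5,6,7}. The associated Dynkin diagram is a chain of 7 nodes with a double edge at one end; the terminal node there is the unique long simple root (C_7), so the type is C_7 (the algebra sp(14)).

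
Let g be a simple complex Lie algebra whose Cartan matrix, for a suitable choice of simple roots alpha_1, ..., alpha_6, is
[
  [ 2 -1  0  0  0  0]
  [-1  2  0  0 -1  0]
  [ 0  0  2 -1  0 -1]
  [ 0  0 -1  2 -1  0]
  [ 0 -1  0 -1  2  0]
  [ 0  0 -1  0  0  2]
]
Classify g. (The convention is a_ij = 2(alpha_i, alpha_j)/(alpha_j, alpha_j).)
The matrix has rank 6 with 2's on the diagonal. Reading the off-diagonal entries as Dynkin edges (a single edge where a_ij = a_ji = -1; a double or triple edge where a_ij * a_ji = 2 or 3), the diagram is a chain of 6 nodes with single edges (A_6). One simple-root ordering that puts it in standard form is (alpha_1, alpha_2, alpha_5, alpha_4, alpha_3, alpha_6). So the algebra is type A_6, i.e. sl(7).

A_6 (sl(7))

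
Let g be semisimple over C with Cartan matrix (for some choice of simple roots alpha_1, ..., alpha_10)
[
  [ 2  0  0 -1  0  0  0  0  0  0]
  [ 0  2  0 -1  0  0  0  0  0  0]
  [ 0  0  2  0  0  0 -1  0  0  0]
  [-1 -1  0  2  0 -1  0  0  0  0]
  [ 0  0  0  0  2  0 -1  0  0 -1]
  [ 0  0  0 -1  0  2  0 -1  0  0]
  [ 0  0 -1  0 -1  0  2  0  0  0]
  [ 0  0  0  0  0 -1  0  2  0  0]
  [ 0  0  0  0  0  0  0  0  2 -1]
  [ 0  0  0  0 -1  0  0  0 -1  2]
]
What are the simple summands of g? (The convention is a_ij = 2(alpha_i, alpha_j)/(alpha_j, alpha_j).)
A5 ⊕ D5

The diagram associated to this matrix has two connected components: the simple roots {alpha_3, alpha_5, alpha_7, alpha_9, alpha_10} form a chain of 5 nodes with single edges (A_5), and {alpha_1, alpha_2, alpha_4, alpha_6, alpha_8} form a chain of 3 nodes with a fork of two nodes at one end (D_5). A semisimple Lie algebra decomposes uniquely as the direct sum of simple ideals, one per connected component of its Dynkin diagram, so g ≅ A_5 ⊕ D_5 (dimension 35 + 45 = 80).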